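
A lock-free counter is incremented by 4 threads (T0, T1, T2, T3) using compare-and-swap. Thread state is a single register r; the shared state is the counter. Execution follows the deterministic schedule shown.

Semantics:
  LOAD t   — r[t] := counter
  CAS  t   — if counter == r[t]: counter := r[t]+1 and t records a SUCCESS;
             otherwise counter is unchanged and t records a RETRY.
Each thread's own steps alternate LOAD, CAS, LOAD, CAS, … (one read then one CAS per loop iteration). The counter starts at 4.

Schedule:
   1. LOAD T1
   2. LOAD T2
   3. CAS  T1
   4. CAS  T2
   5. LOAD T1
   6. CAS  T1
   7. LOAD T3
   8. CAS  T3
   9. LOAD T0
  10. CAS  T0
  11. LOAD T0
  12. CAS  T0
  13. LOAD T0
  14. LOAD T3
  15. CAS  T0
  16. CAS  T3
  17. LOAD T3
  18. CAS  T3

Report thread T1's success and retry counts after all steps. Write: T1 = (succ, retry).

T1 LOAD — after: cnt=4, r=4 — load
T2 LOAD — after: cnt=4, r=4 — load
T1 CAS — after: cnt=5, r=4 — ok
T2 CAS — after: cnt=5, r=4 — retry
T1 LOAD — after: cnt=5, r=5 — load
T1 CAS — after: cnt=6, r=5 — ok
T3 LOAD — after: cnt=6, r=6 — load
T3 CAS — after: cnt=7, r=6 — ok
T0 LOAD — after: cnt=7, r=7 — load
T0 CAS — after: cnt=8, r=7 — ok
T0 LOAD — after: cnt=8, r=8 — load
T0 CAS — after: cnt=9, r=8 — ok
T0 LOAD — after: cnt=9, r=9 — load
T3 LOAD — after: cnt=9, r=9 — load
T0 CAS — after: cnt=10, r=9 — ok
T3 CAS — after: cnt=10, r=9 — retry
T3 LOAD — after: cnt=10, r=10 — load
T3 CAS — after: cnt=11, r=10 — ok

T1 = (2, 0)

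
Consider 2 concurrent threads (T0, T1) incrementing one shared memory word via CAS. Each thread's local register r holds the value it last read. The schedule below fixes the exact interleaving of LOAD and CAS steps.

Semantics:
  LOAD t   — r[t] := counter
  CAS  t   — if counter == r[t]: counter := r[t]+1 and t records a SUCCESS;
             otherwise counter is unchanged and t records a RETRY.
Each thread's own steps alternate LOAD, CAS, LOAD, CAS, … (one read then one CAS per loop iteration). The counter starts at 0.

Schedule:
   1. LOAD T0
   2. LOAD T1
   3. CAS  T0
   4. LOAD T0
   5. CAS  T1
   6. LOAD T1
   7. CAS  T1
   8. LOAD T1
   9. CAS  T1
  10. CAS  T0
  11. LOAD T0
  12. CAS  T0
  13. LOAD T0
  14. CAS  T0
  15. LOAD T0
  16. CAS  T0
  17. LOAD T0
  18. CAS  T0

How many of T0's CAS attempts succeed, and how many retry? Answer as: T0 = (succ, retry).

#1 T0 reads 0
#2 T1 reads 0
#3 T0 CAS(0→1) writes; counter now 1
#4 T0 reads 1
#5 T1 CAS(0→1) fails; counter now 1
#6 T1 reads 1
#7 T1 CAS(1→2) writes; counter now 2
#8 T1 reads 2
#9 T1 CAS(2→3) writes; counter now 3
#10 T0 CAS(1→2) fails; counter now 3
#11 T0 reads 3
#12 T0 CAS(3→4) writes; counter now 4
#13 T0 reads 4
#14 T0 CAS(4→5) writes; counter now 5
#15 T0 reads 5
#16 T0 CAS(5→6) writes; counter now 6
#17 T0 reads 6
#18 T0 CAS(6→7) writes; counter now 7

T0 = (5, 1)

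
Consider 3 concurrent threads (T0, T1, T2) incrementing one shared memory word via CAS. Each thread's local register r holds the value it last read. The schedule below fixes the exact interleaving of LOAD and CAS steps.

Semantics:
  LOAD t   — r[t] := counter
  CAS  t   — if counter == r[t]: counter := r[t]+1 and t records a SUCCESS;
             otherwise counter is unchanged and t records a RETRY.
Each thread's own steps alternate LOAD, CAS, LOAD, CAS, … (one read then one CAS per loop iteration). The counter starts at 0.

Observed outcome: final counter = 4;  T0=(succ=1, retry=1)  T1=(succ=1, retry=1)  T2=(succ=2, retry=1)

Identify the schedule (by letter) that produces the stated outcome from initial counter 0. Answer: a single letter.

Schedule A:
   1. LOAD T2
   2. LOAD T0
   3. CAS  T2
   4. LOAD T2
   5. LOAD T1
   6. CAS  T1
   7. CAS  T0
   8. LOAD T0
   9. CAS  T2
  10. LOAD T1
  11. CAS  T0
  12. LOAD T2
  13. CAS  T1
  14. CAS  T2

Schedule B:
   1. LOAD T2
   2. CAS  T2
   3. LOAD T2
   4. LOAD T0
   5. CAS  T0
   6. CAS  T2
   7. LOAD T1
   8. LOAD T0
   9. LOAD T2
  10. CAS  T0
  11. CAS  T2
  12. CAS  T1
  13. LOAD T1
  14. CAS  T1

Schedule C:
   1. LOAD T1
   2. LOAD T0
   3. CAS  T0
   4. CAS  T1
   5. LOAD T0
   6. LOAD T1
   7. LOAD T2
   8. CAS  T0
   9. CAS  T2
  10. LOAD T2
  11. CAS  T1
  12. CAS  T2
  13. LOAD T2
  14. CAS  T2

A

Tracing schedule A:
T2 LOAD — after: cnt=0, r=0 — load
T0 LOAD — after: cnt=0, r=0 — load
T2 CAS — after: cnt=1, r=0 — ok
T2 LOAD — after: cnt=1, r=1 — load
T1 LOAD — after: cnt=1, r=1 — load
T1 CAS — after: cnt=2, r=1 — ok
T0 CAS — after: cnt=2, r=0 — retry
T0 LOAD — after: cnt=2, r=2 — load
T2 CAS — after: cnt=2, r=1 — retry
T1 LOAD — after: cnt=2, r=2 — load
T0 CAS — after: cnt=3, r=2 — ok
T2 LOAD — after: cnt=3, r=3 — load
T1 CAS — after: cnt=3, r=2 — retry
T2 CAS — after: cnt=4, r=3 — ok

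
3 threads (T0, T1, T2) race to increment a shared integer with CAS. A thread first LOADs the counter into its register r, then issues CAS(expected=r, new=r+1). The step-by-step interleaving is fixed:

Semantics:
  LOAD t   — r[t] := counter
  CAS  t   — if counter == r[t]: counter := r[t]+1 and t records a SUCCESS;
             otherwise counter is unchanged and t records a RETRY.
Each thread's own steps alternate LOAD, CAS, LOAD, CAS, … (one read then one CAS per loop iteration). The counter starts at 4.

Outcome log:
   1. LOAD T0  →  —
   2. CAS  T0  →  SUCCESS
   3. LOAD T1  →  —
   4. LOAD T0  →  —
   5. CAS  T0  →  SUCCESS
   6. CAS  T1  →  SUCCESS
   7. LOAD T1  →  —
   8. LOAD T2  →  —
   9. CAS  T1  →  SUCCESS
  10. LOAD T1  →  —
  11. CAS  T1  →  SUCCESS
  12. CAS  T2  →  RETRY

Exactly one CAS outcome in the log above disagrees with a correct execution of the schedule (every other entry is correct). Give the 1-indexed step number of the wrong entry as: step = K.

Correct run:
1. LOAD T0 → mem=4 r[T0]=4 [LOAD]
2. CAS T0 → mem=5 r[T0]=4 [OK]
3. LOAD T1 → mem=5 r[T1]=5 [LOAD]
4. LOAD T0 → mem=5 r[T0]=5 [LOAD]
5. CAS T0 → mem=6 r[T0]=5 [OK]
6. CAS T1 → mem=6 r[T1]=5 [RETRY]
7. LOAD T1 → mem=6 r[T1]=6 [LOAD]
8. LOAD T2 → mem=6 r[T2]=6 [LOAD]
9. CAS T1 → mem=7 r[T1]=6 [OK]
10. LOAD T1 → mem=7 r[T1]=7 [LOAD]
11. CAS T1 → mem=8 r[T1]=7 [OK]
12. CAS T2 → mem=8 r[T2]=6 [RETRY]
Log disagrees first at step 6.

step = 6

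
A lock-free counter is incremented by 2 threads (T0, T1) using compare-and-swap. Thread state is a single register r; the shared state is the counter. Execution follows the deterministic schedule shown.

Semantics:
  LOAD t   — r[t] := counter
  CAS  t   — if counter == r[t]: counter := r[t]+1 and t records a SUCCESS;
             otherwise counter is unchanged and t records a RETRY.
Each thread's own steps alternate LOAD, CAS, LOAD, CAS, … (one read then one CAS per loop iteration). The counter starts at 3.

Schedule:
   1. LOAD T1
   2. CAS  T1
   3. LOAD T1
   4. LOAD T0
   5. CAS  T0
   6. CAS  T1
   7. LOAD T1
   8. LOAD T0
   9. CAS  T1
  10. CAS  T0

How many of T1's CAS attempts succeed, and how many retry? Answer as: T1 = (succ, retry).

T1 LOAD — after: cnt=3, r=3 — load
T1 CAS — after: cnt=4, r=3 — ok
T1 LOAD — after: cnt=4, r=4 — load
T0 LOAD — after: cnt=4, r=4 — load
T0 CAS — after: cnt=5, r=4 — ok
T1 CAS — after: cnt=5, r=4 — retry
T1 LOAD — after: cnt=5, r=5 — load
T0 LOAD — after: cnt=5, r=5 — load
T1 CAS — after: cnt=6, r=5 — ok
T0 CAS — after: cnt=6, r=5 — retry

T1 = (2, 1)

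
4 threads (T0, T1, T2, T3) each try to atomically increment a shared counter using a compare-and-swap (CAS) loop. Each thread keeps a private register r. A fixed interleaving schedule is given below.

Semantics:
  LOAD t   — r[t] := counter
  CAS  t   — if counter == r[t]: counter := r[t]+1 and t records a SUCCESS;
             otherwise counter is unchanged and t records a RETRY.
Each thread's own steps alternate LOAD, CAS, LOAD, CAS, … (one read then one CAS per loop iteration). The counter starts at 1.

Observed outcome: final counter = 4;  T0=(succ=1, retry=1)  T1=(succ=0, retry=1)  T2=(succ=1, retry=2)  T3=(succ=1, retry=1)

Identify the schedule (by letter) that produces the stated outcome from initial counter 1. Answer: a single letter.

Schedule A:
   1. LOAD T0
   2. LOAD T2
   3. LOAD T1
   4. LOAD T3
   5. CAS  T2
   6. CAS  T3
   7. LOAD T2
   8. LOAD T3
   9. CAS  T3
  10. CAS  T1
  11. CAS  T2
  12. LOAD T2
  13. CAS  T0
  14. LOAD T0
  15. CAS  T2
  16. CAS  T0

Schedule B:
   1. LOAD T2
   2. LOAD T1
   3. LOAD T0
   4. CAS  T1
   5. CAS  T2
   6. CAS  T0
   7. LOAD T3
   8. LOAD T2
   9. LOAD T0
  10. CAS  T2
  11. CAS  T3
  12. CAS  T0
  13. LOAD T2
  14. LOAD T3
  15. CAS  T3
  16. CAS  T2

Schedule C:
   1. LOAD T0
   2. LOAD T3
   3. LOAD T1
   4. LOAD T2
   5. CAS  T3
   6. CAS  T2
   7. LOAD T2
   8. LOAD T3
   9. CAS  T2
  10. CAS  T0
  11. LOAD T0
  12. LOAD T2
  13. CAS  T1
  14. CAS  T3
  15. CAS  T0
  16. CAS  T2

C

Run C:
   1) LOAD T0:  M=1  r_T0=1
   2) LOAD T3:  M=1  r_T3=1
   3) LOAD T1:  M=1  r_T1=1
   4) LOAD T2:  M=1  r_T2=1
   5) CAS  T3:  M=2  r_T3=1 ✓
   6) CAS  T2:  M=2  r_T2=1 ✗
   7) LOAD T2:  M=2  r_T2=2
   8) LOAD T3:  M=2  r_T3=2
   9) CAS  T2:  M=3  r_T2=2 ✓
  10) CAS  T0:  M=3  r_T0=1 ✗
  11) LOAD T0:  M=3  r_T0=3
  12) LOAD T2:  M=3  r_T2=3
  13) CAS  T1:  M=3  r_T1=1 ✗
  14) CAS  T3:  M=3  r_T3=2 ✗
  15) CAS  T0:  M=4  r_T0=3 ✓
  16) CAS  T2:  M=4  r_T2=3 ✗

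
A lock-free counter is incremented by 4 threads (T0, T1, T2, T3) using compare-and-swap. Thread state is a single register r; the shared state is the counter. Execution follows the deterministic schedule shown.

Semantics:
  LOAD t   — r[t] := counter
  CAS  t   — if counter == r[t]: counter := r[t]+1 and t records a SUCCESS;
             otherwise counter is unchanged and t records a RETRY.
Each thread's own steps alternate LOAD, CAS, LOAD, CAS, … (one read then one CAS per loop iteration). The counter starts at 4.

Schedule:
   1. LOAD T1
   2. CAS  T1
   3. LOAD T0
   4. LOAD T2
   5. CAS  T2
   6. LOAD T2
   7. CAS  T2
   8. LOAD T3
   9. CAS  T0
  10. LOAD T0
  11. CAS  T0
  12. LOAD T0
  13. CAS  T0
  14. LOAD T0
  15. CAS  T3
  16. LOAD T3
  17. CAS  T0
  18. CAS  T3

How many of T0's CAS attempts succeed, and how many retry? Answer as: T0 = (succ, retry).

T0 = (3, 1)

step 1: T1 LOAD ⇒ load; ctr=4 reg=4
step 2: T1 CAS ⇒ ok; ctr=5 reg=4
step 3: T0 LOAD ⇒ load; ctr=5 reg=5
step 4: T2 LOAD ⇒ load; ctr=5 reg=5
step 5: T2 CAS ⇒ ok; ctr=6 reg=5
step 6: T2 LOAD ⇒ load; ctr=6 reg=6
step 7: T2 CAS ⇒ ok; ctr=7 reg=6
step 8: T3 LOAD ⇒ load; ctr=7 reg=7
step 9: T0 CAS ⇒ retry; ctr=7 reg=5
step 10: T0 LOAD ⇒ load; ctr=7 reg=7
step 11: T0 CAS ⇒ ok; ctr=8 reg=7
step 12: T0 LOAD ⇒ load; ctr=8 reg=8
step 13: T0 CAS ⇒ ok; ctr=9 reg=8
step 14: T0 LOAD ⇒ load; ctr=9 reg=9
step 15: T3 CAS ⇒ retry; ctr=9 reg=7
step 16: T3 LOAD ⇒ load; ctr=9 reg=9
step 17: T0 CAS ⇒ ok; ctr=10 reg=9
step 18: T3 CAS ⇒ retry; ctr=10 reg=9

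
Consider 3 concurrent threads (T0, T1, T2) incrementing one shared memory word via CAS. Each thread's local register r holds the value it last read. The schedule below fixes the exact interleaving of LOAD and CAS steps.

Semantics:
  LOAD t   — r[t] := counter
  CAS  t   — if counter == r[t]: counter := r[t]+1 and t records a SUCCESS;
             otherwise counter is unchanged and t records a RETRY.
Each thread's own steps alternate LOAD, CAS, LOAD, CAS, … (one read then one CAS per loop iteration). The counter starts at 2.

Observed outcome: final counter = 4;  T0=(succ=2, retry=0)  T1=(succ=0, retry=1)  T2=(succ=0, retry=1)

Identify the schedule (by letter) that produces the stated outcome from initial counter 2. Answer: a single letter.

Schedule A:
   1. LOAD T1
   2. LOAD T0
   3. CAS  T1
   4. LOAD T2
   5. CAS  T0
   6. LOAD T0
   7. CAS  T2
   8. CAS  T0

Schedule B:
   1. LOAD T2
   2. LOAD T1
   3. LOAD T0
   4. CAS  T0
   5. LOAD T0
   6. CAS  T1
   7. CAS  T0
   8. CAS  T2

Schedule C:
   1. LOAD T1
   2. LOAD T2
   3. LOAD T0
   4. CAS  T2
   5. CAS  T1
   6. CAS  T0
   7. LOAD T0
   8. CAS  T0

B

Run B:
#1 T2 reads 2
#2 T1 reads 2
#3 T0 reads 2
#4 T0 CAS(2→3) writes; counter now 3
#5 T0 reads 3
#6 T1 CAS(2→3) fails; counter now 3
#7 T0 CAS(3→4) writes; counter now 4
#8 T2 CAS(2→3) fails; counter now 4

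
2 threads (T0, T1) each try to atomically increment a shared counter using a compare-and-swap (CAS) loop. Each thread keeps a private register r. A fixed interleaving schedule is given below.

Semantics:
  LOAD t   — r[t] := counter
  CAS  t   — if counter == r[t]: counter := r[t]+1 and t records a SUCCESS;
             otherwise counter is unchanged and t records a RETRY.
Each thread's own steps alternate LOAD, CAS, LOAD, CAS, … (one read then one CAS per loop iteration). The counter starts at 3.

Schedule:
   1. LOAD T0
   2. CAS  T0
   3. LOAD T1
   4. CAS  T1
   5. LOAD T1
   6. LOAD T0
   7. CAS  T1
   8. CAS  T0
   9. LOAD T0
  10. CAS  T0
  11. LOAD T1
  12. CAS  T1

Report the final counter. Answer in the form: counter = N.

counter = 8

T0 LOAD — after: cnt=3, r=3 — load
T0 CAS — after: cnt=4, r=3 — ok
T1 LOAD — after: cnt=4, r=4 — load
T1 CAS — after: cnt=5, r=4 — ok
T1 LOAD — after: cnt=5, r=5 — load
T0 LOAD — after: cnt=5, r=5 — load
T1 CAS — after: cnt=6, r=5 — ok
T0 CAS — after: cnt=6, r=5 — retry
T0 LOAD — after: cnt=6, r=6 — load
T0 CAS — after: cnt=7, r=6 — ok
T1 LOAD — after: cnt=7, r=7 — load
T1 CAS — after: cnt=8, r=7 — ok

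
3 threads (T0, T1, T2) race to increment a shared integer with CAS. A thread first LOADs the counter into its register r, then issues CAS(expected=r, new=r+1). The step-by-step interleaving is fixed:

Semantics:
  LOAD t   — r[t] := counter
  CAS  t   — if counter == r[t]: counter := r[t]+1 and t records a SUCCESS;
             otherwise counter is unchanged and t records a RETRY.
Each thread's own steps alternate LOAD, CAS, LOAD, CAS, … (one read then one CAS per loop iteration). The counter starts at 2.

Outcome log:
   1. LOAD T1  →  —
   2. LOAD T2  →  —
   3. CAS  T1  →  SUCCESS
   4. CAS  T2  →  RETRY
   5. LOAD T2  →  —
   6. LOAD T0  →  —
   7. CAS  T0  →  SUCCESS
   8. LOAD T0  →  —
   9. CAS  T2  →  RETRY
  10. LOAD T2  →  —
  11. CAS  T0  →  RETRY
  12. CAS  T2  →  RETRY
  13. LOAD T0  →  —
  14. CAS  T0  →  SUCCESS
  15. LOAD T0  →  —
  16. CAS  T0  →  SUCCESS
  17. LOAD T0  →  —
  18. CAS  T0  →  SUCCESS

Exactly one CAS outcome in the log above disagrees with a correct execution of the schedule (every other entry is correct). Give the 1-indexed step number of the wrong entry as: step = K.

Re-executing:
step 1: T1 LOAD ⇒ load; ctr=2 reg=2
step 2: T2 LOAD ⇒ load; ctr=2 reg=2
step 3: T1 CAS ⇒ ok; ctr=3 reg=2
step 4: T2 CAS ⇒ retry; ctr=3 reg=2
step 5: T2 LOAD ⇒ load; ctr=3 reg=3
step 6: T0 LOAD ⇒ load; ctr=3 reg=3
step 7: T0 CAS ⇒ ok; ctr=4 reg=3
step 8: T0 LOAD ⇒ load; ctr=4 reg=4
step 9: T2 CAS ⇒ retry; ctr=4 reg=3
step 10: T2 LOAD ⇒ load; ctr=4 reg=4
step 11: T0 CAS ⇒ ok; ctr=5 reg=4
step 12: T2 CAS ⇒ retry; ctr=5 reg=4
step 13: T0 LOAD ⇒ load; ctr=5 reg=5
step 14: T0 CAS ⇒ ok; ctr=6 reg=5
step 15: T0 LOAD ⇒ load; ctr=6 reg=6
step 16: T0 CAS ⇒ ok; ctr=7 reg=6
step 17: T0 LOAD ⇒ load; ctr=7 reg=7
step 18: T0 CAS ⇒ ok; ctr=8 reg=7
Flip is step 11.

step = 11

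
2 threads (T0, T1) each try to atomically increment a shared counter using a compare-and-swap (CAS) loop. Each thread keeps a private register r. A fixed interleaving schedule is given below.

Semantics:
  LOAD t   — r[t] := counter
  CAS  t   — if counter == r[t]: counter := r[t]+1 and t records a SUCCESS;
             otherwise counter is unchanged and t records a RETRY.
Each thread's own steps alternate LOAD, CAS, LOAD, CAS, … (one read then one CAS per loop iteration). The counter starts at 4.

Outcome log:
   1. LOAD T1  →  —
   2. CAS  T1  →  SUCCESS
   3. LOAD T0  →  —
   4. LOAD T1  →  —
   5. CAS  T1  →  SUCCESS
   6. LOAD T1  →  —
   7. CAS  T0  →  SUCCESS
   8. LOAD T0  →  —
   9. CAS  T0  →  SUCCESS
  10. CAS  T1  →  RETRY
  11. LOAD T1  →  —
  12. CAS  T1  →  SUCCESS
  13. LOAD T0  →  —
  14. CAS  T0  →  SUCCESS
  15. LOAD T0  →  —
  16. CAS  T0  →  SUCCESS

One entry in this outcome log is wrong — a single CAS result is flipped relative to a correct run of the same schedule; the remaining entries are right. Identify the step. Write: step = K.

step = 7

Correct run:
[1] T1.load  rd  (counter 4, T1.r 4)
[2] T1.cas  hit  (counter 5, T1.r 4)
[3] T0.load  rd  (counter 5, T0.r 5)
[4] T1.load  rd  (counter 5, T1.r 5)
[5] T1.cas  hit  (counter 6, T1.r 5)
[6] T1.load  rd  (counter 6, T1.r 6)
[7] T0.cas  miss  (counter 6, T0.r 5)
[8] T0.load  rd  (counter 6, T0.r 6)
[9] T0.cas  hit  (counter 7, T0.r 6)
[10] T1.cas  miss  (counter 7, T1.r 6)
[11] T1.load  rd  (counter 7, T1.r 7)
[12] T1.cas  hit  (counter 8, T1.r 7)
[13] T0.load  rd  (counter 8, T0.r 8)
[14] T0.cas  hit  (counter 9, T0.r 8)
[15] T0.load  rd  (counter 9, T0.r 9)
[16] T0.cas  hit  (counter 10, T0.r 9)
Mismatch at 7.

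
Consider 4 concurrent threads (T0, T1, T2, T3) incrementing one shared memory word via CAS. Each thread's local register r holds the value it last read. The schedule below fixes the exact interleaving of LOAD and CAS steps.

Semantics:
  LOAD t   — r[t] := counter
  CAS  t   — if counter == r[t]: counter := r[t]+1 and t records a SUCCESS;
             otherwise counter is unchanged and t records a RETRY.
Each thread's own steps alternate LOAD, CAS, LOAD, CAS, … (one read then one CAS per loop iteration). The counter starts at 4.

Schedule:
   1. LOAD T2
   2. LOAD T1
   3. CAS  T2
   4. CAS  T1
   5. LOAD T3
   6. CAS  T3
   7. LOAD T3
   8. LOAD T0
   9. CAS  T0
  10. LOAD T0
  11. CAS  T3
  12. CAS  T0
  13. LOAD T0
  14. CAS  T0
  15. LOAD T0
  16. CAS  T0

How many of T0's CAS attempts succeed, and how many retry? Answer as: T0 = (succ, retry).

[1] T2.load  rd  (counter 4, T2.r 4)
[2] T1.load  rd  (counter 4, T1.r 4)
[3] T2.cas  hit  (counter 5, T2.r 4)
[4] T1.cas  miss  (counter 5, T1.r 4)
[5] T3.load  rd  (counter 5, T3.r 5)
[6] T3.cas  hit  (counter 6, T3.r 5)
[7] T3.load  rd  (counter 6, T3.r 6)
[8] T0.load  rd  (counter 6, T0.r 6)
[9] T0.cas  hit  (counter 7, T0.r 6)
[10] T0.load  rd  (counter 7, T0.r 7)
[11] T3.cas  miss  (counter 7, T3.r 6)
[12] T0.cas  hit  (counter 8, T0.r 7)
[13] T0.load  rd  (counter 8, T0.r 8)
[14] T0.cas  hit  (counter 9, T0.r 8)
[15] T0.load  rd  (counter 9, T0.r 9)
[16] T0.cas  hit  (counter 10, T0.r 9)

T0 = (4, 0)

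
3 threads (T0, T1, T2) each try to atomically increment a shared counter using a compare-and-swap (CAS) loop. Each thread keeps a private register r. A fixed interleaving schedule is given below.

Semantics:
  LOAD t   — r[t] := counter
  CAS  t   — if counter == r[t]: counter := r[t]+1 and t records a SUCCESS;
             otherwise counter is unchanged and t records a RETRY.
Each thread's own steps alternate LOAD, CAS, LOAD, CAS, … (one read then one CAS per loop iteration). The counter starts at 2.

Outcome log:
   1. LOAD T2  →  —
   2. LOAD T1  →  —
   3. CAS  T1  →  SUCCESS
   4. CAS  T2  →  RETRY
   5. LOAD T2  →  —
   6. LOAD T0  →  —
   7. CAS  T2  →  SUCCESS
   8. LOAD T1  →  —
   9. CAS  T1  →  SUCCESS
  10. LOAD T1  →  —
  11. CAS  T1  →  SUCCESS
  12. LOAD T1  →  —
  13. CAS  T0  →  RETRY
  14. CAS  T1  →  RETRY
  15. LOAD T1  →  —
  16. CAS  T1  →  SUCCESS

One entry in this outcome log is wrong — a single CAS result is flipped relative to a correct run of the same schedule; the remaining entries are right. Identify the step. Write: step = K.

Re-executing:
[1] T2.load  rd  (counter 2, T2.r 2)
[2] T1.load  rd  (counter 2, T1.r 2)
[3] T1.cas  hit  (counter 3, T1.r 2)
[4] T2.cas  miss  (counter 3, T2.r 2)
[5] T2.load  rd  (counter 3, T2.r 3)
[6] T0.load  rd  (counter 3, T0.r 3)
[7] T2.cas  hit  (counter 4, T2.r 3)
[8] T1.load  rd  (counter 4, T1.r 4)
[9] T1.cas  hit  (counter 5, T1.r 4)
[10] T1.load  rd  (counter 5, T1.r 5)
[11] T1.cas  hit  (counter 6, T1.r 5)
[12] T1.load  rd  (counter 6, T1.r 6)
[13] T0.cas  miss  (counter 6, T0.r 3)
[14] T1.cas  hit  (counter 7, T1.r 6)
[15] T1.load  rd  (counter 7, T1.r 7)
[16] T1.cas  hit  (counter 8, T1.r 7)
Flip is step 14.

step = 14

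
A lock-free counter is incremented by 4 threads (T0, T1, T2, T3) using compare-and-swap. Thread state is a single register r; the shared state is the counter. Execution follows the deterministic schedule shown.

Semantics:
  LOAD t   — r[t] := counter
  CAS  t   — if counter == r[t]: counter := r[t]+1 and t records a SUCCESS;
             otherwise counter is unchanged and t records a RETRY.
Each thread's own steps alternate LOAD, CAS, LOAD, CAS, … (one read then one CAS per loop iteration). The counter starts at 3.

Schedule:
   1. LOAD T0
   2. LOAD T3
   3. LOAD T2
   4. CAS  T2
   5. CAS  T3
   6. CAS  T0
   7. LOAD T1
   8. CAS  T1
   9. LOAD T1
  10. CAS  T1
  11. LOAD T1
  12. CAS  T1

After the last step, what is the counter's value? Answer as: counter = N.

   1) LOAD T0:  M=3  r_T0=3
   2) LOAD T3:  M=3  r_T3=3
   3) LOAD T2:  M=3  r_T2=3
   4) CAS  T2:  M=4  r_T2=3 ✓
   5) CAS  T3:  M=4  r_T3=3 ✗
   6) CAS  T0:  M=4  r_T0=3 ✗
   7) LOAD T1:  M=4  r_T1=4
   8) CAS  T1:  M=5  r_T1=4 ✓
   9) LOAD T1:  M=5  r_T1=5
  10) CAS  T1:  M=6  r_T1=5 ✓
  11) LOAD T1:  M=6  r_T1=6
  12) CAS  T1:  M=7  r_T1=6 ✓

counter = 7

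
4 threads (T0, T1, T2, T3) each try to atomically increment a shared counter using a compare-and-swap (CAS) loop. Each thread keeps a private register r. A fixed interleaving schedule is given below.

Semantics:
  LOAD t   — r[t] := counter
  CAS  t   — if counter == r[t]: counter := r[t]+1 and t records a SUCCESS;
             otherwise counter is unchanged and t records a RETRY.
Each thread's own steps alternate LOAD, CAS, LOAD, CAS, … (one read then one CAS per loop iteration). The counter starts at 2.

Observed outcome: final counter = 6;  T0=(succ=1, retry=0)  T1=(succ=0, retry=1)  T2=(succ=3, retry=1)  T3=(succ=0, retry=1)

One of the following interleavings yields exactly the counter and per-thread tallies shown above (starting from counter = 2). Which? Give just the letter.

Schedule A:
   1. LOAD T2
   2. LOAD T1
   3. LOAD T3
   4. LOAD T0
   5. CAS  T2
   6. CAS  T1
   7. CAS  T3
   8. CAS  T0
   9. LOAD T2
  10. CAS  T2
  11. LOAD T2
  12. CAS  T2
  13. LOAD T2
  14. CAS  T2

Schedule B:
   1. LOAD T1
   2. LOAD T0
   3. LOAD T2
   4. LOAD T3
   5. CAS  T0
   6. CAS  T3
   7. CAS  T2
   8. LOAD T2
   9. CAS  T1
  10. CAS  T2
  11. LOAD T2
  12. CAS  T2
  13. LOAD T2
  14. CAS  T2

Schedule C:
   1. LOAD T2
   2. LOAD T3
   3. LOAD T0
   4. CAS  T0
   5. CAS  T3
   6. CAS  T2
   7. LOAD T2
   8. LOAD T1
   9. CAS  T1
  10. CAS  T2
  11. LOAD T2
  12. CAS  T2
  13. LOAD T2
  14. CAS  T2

B

Simulating candidate B:
step 1: T1 LOAD ⇒ load; ctr=2 reg=2
step 2: T0 LOAD ⇒ load; ctr=2 reg=2
step 3: T2 LOAD ⇒ load; ctr=2 reg=2
step 4: T3 LOAD ⇒ load; ctr=2 reg=2
step 5: T0 CAS ⇒ ok; ctr=3 reg=2
step 6: T3 CAS ⇒ retry; ctr=3 reg=2
step 7: T2 CAS ⇒ retry; ctr=3 reg=2
step 8: T2 LOAD ⇒ load; ctr=3 reg=3
step 9: T1 CAS ⇒ retry; ctr=3 reg=2
step 10: T2 CAS ⇒ ok; ctr=4 reg=3
step 11: T2 LOAD ⇒ load; ctr=4 reg=4
step 12: T2 CAS ⇒ ok; ctr=5 reg=4
step 13: T2 LOAD ⇒ load; ctr=5 reg=5
step 14: T2 CAS ⇒ ok; ctr=6 reg=5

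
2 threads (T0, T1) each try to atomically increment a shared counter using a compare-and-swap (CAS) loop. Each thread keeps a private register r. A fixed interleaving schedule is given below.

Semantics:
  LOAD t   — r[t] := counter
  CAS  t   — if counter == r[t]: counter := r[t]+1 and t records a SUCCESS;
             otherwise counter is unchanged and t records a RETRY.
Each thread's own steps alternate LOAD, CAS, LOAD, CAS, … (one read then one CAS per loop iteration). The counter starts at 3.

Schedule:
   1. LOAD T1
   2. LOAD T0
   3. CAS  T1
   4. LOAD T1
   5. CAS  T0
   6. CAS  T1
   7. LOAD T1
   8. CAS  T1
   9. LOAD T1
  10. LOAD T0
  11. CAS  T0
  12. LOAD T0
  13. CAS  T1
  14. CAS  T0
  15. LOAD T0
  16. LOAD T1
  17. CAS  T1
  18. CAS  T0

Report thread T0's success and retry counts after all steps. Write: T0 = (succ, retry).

T0 = (2, 2)

[1] T1.load  rd  (counter 3, T1.r 3)
[2] T0.load  rd  (counter 3, T0.r 3)
[3] T1.cas  hit  (counter 4, T1.r 3)
[4] T1.load  rd  (counter 4, T1.r 4)
[5] T0.cas  miss  (counter 4, T0.r 3)
[6] T1.cas  hit  (counter 5, T1.r 4)
[7] T1.load  rd  (counter 5, T1.r 5)
[8] T1.cas  hit  (counter 6, T1.r 5)
[9] T1.load  rd  (counter 6, T1.r 6)
[10] T0.load  rd  (counter 6, T0.r 6)
[11] T0.cas  hit  (counter 7, T0.r 6)
[12] T0.load  rd  (counter 7, T0.r 7)
[13] T1.cas  miss  (counter 7, T1.r 6)
[14] T0.cas  hit  (counter 8, T0.r 7)
[15] T0.load  rd  (counter 8, T0.r 8)
[16] T1.load  rd  (counter 8, T1.r 8)
[17] T1.cas  hit  (counter 9, T1.r 8)
[18] T0.cas  miss  (counter 9, T0.r 8)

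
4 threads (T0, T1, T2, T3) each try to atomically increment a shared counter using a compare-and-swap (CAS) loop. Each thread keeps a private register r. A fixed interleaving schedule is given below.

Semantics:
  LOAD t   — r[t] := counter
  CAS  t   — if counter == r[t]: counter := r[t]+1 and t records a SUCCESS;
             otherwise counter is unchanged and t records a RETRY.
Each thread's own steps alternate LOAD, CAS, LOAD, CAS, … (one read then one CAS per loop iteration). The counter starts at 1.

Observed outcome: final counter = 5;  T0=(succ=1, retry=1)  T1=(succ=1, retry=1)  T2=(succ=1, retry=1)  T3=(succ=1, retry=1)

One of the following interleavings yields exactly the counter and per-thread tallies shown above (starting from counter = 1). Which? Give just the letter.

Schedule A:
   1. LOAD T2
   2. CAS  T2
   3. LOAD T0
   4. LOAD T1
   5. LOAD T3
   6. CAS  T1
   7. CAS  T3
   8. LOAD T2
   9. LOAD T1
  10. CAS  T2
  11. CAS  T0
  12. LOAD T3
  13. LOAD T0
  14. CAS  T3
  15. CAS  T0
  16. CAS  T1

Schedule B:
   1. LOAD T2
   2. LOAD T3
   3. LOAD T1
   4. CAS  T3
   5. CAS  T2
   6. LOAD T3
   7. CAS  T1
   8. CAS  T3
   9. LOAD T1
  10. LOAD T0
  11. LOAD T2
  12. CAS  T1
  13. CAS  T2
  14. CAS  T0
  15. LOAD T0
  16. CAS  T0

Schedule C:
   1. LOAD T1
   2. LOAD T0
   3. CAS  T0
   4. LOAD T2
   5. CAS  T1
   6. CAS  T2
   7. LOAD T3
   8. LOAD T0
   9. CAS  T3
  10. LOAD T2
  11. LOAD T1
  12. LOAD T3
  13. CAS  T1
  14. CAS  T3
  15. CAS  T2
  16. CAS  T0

C

Simulating candidate C:
#1 T1 reads 1
#2 T0 reads 1
#3 T0 CAS(1→2) writes; counter now 2
#4 T2 reads 2
#5 T1 CAS(1→2) fails; counter now 2
#6 T2 CAS(2→3) writes; counter now 3
#7 T3 reads 3
#8 T0 reads 3
#9 T3 CAS(3→4) writes; counter now 4
#10 T2 reads 4
#11 T1 reads 4
#12 T3 reads 4
#13 T1 CAS(4→5) writes; counter now 5
#14 T3 CAS(4→5) fails; counter now 5
#15 T2 CAS(4→5) fails; counter now 5
#16 T0 CAS(3→4) fails; counter now 5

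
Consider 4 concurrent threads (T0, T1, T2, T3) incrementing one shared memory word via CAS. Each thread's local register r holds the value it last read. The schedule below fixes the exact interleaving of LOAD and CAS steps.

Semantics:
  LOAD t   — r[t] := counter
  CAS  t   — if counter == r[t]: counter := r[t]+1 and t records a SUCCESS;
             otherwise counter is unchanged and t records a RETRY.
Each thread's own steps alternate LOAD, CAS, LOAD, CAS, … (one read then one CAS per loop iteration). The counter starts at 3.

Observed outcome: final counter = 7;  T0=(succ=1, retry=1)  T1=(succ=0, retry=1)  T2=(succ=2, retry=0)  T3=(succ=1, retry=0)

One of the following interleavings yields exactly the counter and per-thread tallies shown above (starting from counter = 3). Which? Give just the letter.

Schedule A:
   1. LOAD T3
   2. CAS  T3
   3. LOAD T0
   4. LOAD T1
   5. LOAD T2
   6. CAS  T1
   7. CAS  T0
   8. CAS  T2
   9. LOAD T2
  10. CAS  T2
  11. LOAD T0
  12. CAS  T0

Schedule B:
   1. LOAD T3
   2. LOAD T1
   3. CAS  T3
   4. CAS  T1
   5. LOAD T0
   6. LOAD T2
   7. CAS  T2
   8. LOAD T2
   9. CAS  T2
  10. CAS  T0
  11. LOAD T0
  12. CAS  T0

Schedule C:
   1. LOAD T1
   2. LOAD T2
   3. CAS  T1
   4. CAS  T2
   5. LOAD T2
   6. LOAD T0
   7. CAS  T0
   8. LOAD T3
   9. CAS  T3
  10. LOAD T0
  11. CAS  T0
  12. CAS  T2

Run B:
1. LOAD T3 → mem=3 r[T3]=3 [LOAD]
2. LOAD T1 → mem=3 r[T1]=3 [LOAD]
3. CAS T3 → mem=4 r[T3]=3 [OK]
4. CAS T1 → mem=4 r[T1]=3 [RETRY]
5. LOAD T0 → mem=4 r[T0]=4 [LOAD]
6. LOAD T2 → mem=4 r[T2]=4 [LOAD]
7. CAS T2 → mem=5 r[T2]=4 [OK]
8. LOAD T2 → mem=5 r[T2]=5 [LOAD]
9. CAS T2 → mem=6 r[T2]=5 [OK]
10. CAS T0 → mem=6 r[T0]=4 [RETRY]
11. LOAD T0 → mem=6 r[T0]=6 [LOAD]
12. CAS T0 → mem=7 r[T0]=6 [OK]

B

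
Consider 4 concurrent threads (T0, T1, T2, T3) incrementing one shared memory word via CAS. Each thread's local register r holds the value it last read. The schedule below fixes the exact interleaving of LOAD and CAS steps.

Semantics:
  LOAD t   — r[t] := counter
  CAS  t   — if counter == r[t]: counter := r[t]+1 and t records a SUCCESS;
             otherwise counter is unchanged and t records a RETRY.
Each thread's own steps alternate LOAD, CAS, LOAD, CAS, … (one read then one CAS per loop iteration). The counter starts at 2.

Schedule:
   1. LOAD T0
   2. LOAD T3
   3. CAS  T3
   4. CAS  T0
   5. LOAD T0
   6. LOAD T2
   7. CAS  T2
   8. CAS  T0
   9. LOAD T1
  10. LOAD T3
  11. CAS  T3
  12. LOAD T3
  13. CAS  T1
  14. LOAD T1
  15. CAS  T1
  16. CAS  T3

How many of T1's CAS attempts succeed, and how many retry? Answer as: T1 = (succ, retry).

#1 T0 reads 2
#2 T3 reads 2
#3 T3 CAS(2→3) writes; counter now 3
#4 T0 CAS(2→3) fails; counter now 3
#5 T0 reads 3
#6 T2 reads 3
#7 T2 CAS(3→4) writes; counter now 4
#8 T0 CAS(3→4) fails; counter now 4
#9 T1 reads 4
#10 T3 reads 4
#11 T3 CAS(4→5) writes; counter now 5
#12 T3 reads 5
#13 T1 CAS(4→5) fails; counter now 5
#14 T1 reads 5
#15 T1 CAS(5→6) writes; counter now 6
#16 T3 CAS(5→6) fails; counter now 6

T1 = (1, 1)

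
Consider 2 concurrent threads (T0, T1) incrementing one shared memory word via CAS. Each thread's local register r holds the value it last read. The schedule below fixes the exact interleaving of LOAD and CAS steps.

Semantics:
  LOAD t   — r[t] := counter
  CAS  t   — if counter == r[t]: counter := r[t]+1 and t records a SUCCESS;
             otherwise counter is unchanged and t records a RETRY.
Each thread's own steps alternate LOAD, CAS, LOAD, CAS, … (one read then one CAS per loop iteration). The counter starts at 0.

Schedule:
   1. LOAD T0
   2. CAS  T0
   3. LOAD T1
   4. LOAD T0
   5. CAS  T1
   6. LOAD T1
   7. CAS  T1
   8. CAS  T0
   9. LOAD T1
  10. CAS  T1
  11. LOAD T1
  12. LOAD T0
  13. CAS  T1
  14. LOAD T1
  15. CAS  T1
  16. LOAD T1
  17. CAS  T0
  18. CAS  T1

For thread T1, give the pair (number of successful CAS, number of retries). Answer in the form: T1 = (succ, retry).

step 1: T0 LOAD ⇒ load; ctr=0 reg=0
step 2: T0 CAS ⇒ ok; ctr=1 reg=0
step 3: T1 LOAD ⇒ load; ctr=1 reg=1
step 4: T0 LOAD ⇒ load; ctr=1 reg=1
step 5: T1 CAS ⇒ ok; ctr=2 reg=1
step 6: T1 LOAD ⇒ load; ctr=2 reg=2
step 7: T1 CAS ⇒ ok; ctr=3 reg=2
step 8: T0 CAS ⇒ retry; ctr=3 reg=1
step 9: T1 LOAD ⇒ load; ctr=3 reg=3
step 10: T1 CAS ⇒ ok; ctr=4 reg=3
step 11: T1 LOAD ⇒ load; ctr=4 reg=4
step 12: T0 LOAD ⇒ load; ctr=4 reg=4
step 13: T1 CAS ⇒ ok; ctr=5 reg=4
step 14: T1 LOAD ⇒ load; ctr=5 reg=5
step 15: T1 CAS ⇒ ok; ctr=6 reg=5
step 16: T1 LOAD ⇒ load; ctr=6 reg=6
step 17: T0 CAS ⇒ retry; ctr=6 reg=4
step 18: T1 CAS ⇒ ok; ctr=7 reg=6

T1 = (6, 0)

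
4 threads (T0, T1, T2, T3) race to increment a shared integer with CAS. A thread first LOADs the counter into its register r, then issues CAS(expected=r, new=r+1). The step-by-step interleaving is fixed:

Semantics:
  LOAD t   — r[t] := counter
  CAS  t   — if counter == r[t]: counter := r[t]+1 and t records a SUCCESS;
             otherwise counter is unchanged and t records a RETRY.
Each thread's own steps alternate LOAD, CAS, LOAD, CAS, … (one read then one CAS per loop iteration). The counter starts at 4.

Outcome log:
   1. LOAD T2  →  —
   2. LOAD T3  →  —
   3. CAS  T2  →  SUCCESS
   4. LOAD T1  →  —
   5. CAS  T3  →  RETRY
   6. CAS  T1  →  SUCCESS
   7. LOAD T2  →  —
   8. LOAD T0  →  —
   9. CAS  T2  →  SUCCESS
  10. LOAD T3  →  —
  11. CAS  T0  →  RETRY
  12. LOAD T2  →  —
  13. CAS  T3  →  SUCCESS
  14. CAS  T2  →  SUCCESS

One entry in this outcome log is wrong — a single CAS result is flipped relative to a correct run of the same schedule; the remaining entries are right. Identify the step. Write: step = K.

Re-executing:
1. LOAD T2 → mem=4 r[T2]=4 [LOAD]
2. LOAD T3 → mem=4 r[T3]=4 [LOAD]
3. CAS T2 → mem=5 r[T2]=4 [OK]
4. LOAD T1 → mem=5 r[T1]=5 [LOAD]
5. CAS T3 → mem=5 r[T3]=4 [RETRY]
6. CAS T1 → mem=6 r[T1]=5 [OK]
7. LOAD T2 → mem=6 r[T2]=6 [LOAD]
8. LOAD T0 → mem=6 r[T0]=6 [LOAD]
9. CAS T2 → mem=7 r[T2]=6 [OK]
10. LOAD T3 → mem=7 r[T3]=7 [LOAD]
11. CAS T0 → mem=7 r[T0]=6 [RETRY]
12. LOAD T2 → mem=7 r[T2]=7 [LOAD]
13. CAS T3 → mem=8 r[T3]=7 [OK]
14. CAS T2 → mem=8 r[T2]=7 [RETRY]
Flip is step 14.

step = 14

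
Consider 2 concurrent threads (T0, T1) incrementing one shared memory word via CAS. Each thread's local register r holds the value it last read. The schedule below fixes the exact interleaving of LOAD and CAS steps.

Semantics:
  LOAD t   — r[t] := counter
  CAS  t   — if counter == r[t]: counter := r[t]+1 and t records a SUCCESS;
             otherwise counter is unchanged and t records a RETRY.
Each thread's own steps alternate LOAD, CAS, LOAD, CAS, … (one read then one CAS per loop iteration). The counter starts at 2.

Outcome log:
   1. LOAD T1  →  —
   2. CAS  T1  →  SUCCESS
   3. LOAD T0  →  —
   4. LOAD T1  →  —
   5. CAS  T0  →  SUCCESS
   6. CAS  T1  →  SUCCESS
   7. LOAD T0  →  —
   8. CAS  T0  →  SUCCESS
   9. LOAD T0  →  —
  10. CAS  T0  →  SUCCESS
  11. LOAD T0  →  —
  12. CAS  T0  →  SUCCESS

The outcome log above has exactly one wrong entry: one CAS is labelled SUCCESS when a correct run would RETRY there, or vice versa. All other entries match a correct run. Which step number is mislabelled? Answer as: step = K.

step = 6

Re-executing:
T1 LOAD — after: cnt=2, r=2 — load
T1 CAS — after: cnt=3, r=2 — ok
T0 LOAD — after: cnt=3, r=3 — load
T1 LOAD — after: cnt=3, r=3 — load
T0 CAS — after: cnt=4, r=3 — ok
T1 CAS — after: cnt=4, r=3 — retry
T0 LOAD — after: cnt=4, r=4 — load
T0 CAS — after: cnt=5, r=4 — ok
T0 LOAD — after: cnt=5, r=5 — load
T0 CAS — after: cnt=6, r=5 — ok
T0 LOAD — after: cnt=6, r=6 — load
T0 CAS — after: cnt=7, r=6 — ok
Flip is step 6.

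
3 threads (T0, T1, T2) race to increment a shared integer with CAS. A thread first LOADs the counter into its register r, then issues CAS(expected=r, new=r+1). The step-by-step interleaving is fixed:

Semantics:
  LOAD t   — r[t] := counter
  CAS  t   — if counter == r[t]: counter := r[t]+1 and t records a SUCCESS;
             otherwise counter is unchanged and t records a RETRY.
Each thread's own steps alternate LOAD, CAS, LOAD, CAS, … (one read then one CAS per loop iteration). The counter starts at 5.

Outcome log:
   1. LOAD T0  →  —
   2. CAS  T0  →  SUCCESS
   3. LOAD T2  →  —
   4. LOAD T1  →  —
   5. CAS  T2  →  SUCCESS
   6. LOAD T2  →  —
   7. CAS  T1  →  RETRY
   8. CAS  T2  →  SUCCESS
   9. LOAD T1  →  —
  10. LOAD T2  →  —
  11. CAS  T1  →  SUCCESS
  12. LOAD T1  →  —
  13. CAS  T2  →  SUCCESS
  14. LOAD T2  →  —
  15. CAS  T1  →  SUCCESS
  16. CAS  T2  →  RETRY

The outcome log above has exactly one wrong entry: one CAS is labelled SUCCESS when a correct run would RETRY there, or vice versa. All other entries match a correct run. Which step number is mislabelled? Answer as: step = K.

step = 13

Re-executing:
#1 T0 reads 5
#2 T0 CAS(5→6) writes; counter now 6
#3 T2 reads 6
#4 T1 reads 6
#5 T2 CAS(6→7) writes; counter now 7
#6 T2 reads 7
#7 T1 CAS(6→7) fails; counter now 7
#8 T2 CAS(7→8) writes; counter now 8
#9 T1 reads 8
#10 T2 reads 8
#11 T1 CAS(8→9) writes; counter now 9
#12 T1 reads 9
#13 T2 CAS(8→9) fails; counter now 9
#14 T2 reads 9
#15 T1 CAS(9→10) writes; counter now 10
#16 T2 CAS(9→10) fails; counter now 10
Log disagrees first at step 13.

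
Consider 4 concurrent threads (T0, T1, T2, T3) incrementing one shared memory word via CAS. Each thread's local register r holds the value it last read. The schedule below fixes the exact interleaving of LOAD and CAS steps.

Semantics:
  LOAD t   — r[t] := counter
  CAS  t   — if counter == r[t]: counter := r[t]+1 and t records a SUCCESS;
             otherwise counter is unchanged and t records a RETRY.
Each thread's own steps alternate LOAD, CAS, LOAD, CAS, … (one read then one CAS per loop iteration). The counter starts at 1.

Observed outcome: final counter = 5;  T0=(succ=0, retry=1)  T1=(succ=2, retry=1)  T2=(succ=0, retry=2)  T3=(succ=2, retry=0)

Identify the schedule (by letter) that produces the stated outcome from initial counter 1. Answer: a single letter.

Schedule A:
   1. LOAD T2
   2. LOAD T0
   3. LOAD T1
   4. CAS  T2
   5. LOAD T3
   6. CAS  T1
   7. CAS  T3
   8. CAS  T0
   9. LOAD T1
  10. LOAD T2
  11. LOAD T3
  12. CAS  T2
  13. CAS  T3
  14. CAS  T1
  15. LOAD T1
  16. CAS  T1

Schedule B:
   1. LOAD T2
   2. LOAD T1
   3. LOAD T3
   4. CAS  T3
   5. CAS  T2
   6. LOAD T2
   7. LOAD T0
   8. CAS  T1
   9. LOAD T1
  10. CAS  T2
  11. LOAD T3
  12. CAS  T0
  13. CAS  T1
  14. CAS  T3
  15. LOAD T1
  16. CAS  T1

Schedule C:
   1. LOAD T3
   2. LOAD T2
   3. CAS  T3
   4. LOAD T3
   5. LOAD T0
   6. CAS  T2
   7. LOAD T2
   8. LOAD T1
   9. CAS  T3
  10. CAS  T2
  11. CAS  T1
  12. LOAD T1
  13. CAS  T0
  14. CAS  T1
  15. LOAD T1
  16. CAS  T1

Tracing schedule C:
1. LOAD T3 → mem=1 r[T3]=1 [LOAD]
2. LOAD T2 → mem=1 r[T2]=1 [LOAD]
3. CAS T3 → mem=2 r[T3]=1 [OK]
4. LOAD T3 → mem=2 r[T3]=2 [LOAD]
5. LOAD T0 → mem=2 r[T0]=2 [LOAD]
6. CAS T2 → mem=2 r[T2]=1 [RETRY]
7. LOAD T2 → mem=2 r[T2]=2 [LOAD]
8. LOAD T1 → mem=2 r[T1]=2 [LOAD]
9. CAS T3 → mem=3 r[T3]=2 [OK]
10. CAS T2 → mem=3 r[T2]=2 [RETRY]
11. CAS T1 → mem=3 r[T1]=2 [RETRY]
12. LOAD T1 → mem=3 r[T1]=3 [LOAD]
13. CAS T0 → mem=3 r[T0]=2 [RETRY]
14. CAS T1 → mem=4 r[T1]=3 [OK]
15. LOAD T1 → mem=4 r[T1]=4 [LOAD]
16. CAS T1 → mem=5 r[T1]=4 [OK]

C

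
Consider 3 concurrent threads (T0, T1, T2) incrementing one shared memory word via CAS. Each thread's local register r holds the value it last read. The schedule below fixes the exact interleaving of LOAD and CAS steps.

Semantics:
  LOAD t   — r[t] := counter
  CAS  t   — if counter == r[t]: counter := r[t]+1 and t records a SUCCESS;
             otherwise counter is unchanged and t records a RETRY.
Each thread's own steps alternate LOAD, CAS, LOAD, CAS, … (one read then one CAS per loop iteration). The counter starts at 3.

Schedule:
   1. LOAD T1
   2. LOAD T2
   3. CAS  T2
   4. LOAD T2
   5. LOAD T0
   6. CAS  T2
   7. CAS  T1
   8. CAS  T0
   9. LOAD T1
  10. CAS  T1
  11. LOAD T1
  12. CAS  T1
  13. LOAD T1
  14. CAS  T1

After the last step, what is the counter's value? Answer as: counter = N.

counter = 8

[1] T1.load  rd  (counter 3, T1.r 3)
[2] T2.load  rd  (counter 3, T2.r 3)
[3] T2.cas  hit  (counter 4, T2.r 3)
[4] T2.load  rd  (counter 4, T2.r 4)
[5] T0.load  rd  (counter 4, T0.r 4)
[6] T2.cas  hit  (counter 5, T2.r 4)
[7] T1.cas  miss  (counter 5, T1.r 3)
[8] T0.cas  miss  (counter 5, T0.r 4)
[9] T1.load  rd  (counter 5, T1.r 5)
[10] T1.cas  hit  (counter 6, T1.r 5)
[11] T1.load  rd  (counter 6, T1.r 6)
[12] T1.cas  hit  (counter 7, T1.r 6)
[13] T1.load  rd  (counter 7, T1.r 7)
[14] T1.cas  hit  (counter 8, T1.r 7)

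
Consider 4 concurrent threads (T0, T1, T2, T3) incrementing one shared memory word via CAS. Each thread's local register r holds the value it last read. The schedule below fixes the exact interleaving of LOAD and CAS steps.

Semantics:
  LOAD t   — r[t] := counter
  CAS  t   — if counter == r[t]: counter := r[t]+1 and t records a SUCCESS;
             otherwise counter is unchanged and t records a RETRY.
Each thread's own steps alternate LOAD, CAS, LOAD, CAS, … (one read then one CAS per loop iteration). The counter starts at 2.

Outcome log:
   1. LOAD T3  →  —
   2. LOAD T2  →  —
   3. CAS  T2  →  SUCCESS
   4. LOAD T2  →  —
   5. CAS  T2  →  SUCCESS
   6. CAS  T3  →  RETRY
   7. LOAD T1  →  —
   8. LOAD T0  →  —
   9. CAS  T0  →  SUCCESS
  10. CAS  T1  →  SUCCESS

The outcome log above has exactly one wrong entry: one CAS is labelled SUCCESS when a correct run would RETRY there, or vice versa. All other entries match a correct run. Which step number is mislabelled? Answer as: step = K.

step = 10

Re-executing:
   1) LOAD T3:  M=2  r_T3=2
   2) LOAD T2:  M=2  r_T2=2
   3) CAS  T2:  M=3  r_T2=2 ✓
   4) LOAD T2:  M=3  r_T2=3
   5) CAS  T2:  M=4  r_T2=3 ✓
   6) CAS  T3:  M=4  r_T3=2 ✗
   7) LOAD T1:  M=4  r_T1=4
   8) LOAD T0:  M=4  r_T0=4
   9) CAS  T0:  M=5  r_T0=4 ✓
  10) CAS  T1:  M=5  r_T1=4 ✗
Log disagrees first at step 10.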